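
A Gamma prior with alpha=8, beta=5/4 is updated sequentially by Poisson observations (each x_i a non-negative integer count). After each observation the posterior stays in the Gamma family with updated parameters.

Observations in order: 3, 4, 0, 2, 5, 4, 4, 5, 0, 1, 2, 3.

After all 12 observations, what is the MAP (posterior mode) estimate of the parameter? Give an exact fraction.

160/53

obs 1: x=3 → posterior Gamma(11, 9/4)
obs 2: x=4 → posterior Gamma(15, 13/4)
obs 3: x=0 → posterior Gamma(15, 17/4)
obs 4: x=2 → posterior Gamma(17, 21/4)
obs 5: x=5 → posterior Gamma(22, 25/4)
obs 6: x=4 → posterior Gamma(26, 29/4)
obs 7: x=4 → posterior Gamma(30, 33/4)
obs 8: x=5 → posterior Gamma(35, 37/4)
obs 9: x=0 → posterior Gamma(35, 41/4)
obs 10: x=1 → posterior Gamma(36, 45/4)
obs 11: x=2 → posterior Gamma(38, 49/4)
obs 12: x=3 → posterior Gamma(41, 53/4)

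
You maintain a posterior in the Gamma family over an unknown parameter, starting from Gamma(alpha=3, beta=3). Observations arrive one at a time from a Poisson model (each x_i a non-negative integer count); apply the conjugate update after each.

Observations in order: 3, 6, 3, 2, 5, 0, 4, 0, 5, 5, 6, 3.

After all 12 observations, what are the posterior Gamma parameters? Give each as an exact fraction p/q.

obs 1: x=3 → posterior Gamma(6, 4)
obs 2: x=6 → posterior Gamma(12, 5)
obs 3: x=3 → posterior Gamma(15, 6)
obs 4: x=2 → posterior Gamma(17, 7)
obs 5: x=5 → posterior Gamma(22, 8)
obs 6: x=0 → posterior Gamma(22, 9)
obs 7: x=4 → posterior Gamma(26, 10)
obs 8: x=0 → posterior Gamma(26, 11)
obs 9: x=5 → posterior Gamma(31, 12)
obs 10: x=5 → posterior Gamma(36, 13)
obs 11: x=6 → posterior Gamma(42, 14)
obs 12: x=3 → posterior Gamma(45, 15)

alpha=45, beta=15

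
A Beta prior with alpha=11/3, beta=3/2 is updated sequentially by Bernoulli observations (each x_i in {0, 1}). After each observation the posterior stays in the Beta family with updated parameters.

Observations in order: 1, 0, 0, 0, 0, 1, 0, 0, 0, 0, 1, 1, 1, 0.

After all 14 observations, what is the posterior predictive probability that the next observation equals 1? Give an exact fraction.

obs 1: x=1 → posterior Beta(14/3, 3/2)
obs 2: x=0 → posterior Beta(14/3, 5/2)
obs 3: x=0 → posterior Beta(14/3, 7/2)
obs 4: x=0 → posterior Beta(14/3, 9/2)
obs 5: x=0 → posterior Beta(14/3, 11/2)
obs 6: x=1 → posterior Beta(17/3, 11/2)
obs 7: x=0 → posterior Beta(17/3, 13/2)
obs 8: x=0 → posterior Beta(17/3, 15/2)
obs 9: x=0 → posterior Beta(17/3, 17/2)
obs 10: x=0 → posterior Beta(17/3, 19/2)
obs 11: x=1 → posterior Beta(20/3, 19/2)
obs 12: x=1 → posterior Beta(23/3, 19/2)
obs 13: x=1 → posterior Beta(26/3, 19/2)
obs 14: x=0 → posterior Beta(26/3, 21/2)

52/115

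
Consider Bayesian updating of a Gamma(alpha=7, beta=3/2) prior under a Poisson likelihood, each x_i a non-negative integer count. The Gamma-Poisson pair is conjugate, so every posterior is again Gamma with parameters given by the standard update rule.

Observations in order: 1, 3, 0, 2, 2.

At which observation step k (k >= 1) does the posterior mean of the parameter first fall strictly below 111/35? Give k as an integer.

k = 2

obs 1: x=1 → posterior Gamma(8, 5/2)
obs 2: x=3 → posterior Gamma(11, 7/2)
obs 3: x=0 → posterior Gamma(11, 9/2)
obs 4: x=2 → posterior Gamma(13, 11/2)
obs 5: x=2 → posterior Gamma(15, 13/2)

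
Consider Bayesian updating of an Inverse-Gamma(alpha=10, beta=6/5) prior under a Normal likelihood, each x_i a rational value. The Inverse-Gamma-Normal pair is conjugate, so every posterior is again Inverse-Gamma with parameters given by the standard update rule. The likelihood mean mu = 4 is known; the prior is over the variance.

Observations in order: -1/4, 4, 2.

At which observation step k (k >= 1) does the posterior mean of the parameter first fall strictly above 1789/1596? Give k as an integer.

obs 1: x=-1/4 → posterior Inverse-Gamma(21/2, 1637/160)
obs 2: x=4 → posterior Inverse-Gamma(11, 1637/160)
obs 3: x=2 → posterior Inverse-Gamma(23/2, 1957/160)

k = 3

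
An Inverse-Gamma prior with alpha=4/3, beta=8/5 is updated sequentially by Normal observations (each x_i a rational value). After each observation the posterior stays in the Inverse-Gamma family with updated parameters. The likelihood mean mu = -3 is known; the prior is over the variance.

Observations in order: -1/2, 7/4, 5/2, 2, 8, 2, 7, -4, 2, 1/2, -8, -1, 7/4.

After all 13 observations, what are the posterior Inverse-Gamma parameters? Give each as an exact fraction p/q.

obs 1: x=-1/2 → posterior Inverse-Gamma(11/6, 189/40)
obs 2: x=7/4 → posterior Inverse-Gamma(7/3, 2561/160)
obs 3: x=5/2 → posterior Inverse-Gamma(17/6, 4981/160)
obs 4: x=2 → posterior Inverse-Gamma(10/3, 6981/160)
obs 5: x=8 → posterior Inverse-Gamma(23/6, 16661/160)
obs 6: x=2 → posterior Inverse-Gamma(13/3, 18661/160)
obs 7: x=7 → posterior Inverse-Gamma(29/6, 26661/160)
obs 8: x=-4 → posterior Inverse-Gamma(16/3, 26741/160)
obs 9: x=2 → posterior Inverse-Gamma(35/6, 28741/160)
obs 10: x=1/2 → posterior Inverse-Gamma(19/3, 29721/160)
obs 11: x=-8 → posterior Inverse-Gamma(41/6, 31721/160)
obs 12: x=-1 → posterior Inverse-Gamma(22/3, 32041/160)
obs 13: x=7/4 → posterior Inverse-Gamma(47/6, 16923/80)

alpha=47/6, beta=16923/80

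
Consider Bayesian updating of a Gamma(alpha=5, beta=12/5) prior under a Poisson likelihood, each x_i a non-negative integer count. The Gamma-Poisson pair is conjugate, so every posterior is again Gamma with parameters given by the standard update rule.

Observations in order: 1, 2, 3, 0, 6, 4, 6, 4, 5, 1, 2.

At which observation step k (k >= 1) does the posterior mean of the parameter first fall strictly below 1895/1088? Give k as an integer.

k = 4

obs 1: x=1 → posterior Gamma(6, 17/5)
obs 2: x=2 → posterior Gamma(8, 22/5)
obs 3: x=3 → posterior Gamma(11, 27/5)
obs 4: x=0 → posterior Gamma(11, 32/5)
obs 5: x=6 → posterior Gamma(17, 37/5)
obs 6: x=4 → posterior Gamma(21, 42/5)
obs 7: x=6 → posterior Gamma(27, 47/5)
obs 8: x=4 → posterior Gamma(31, 52/5)
obs 9: x=5 → posterior Gamma(36, 57/5)
obs 10: x=1 → posterior Gamma(37, 62/5)
obs 11: x=2 → posterior Gamma(39, 67/5)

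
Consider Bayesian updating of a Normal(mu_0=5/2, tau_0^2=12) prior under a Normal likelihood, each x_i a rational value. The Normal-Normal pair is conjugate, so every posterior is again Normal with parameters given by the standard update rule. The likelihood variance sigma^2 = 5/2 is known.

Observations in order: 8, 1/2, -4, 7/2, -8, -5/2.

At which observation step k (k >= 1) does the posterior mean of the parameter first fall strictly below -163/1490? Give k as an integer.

obs 1: x=8 → posterior Normal(409/58, 60/29)
obs 2: x=1/2 → posterior Normal(433/106, 60/53)
obs 3: x=-4 → posterior Normal(241/154, 60/77)
obs 4: x=7/2 → posterior Normal(409/202, 60/101)
obs 5: x=-8 → posterior Normal(1/10, 12/25)
obs 6: x=-5/2 → posterior Normal(-95/298, 60/149)

k = 6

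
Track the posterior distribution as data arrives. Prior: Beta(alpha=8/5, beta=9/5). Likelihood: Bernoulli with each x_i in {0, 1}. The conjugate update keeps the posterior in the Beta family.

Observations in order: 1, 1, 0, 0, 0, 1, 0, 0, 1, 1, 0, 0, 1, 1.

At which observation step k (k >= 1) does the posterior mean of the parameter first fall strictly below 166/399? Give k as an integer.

k = 8

obs 1: x=1 → posterior Beta(13/5, 9/5)
obs 2: x=1 → posterior Beta(18/5, 9/5)
obs 3: x=0 → posterior Beta(18/5, 14/5)
obs 4: x=0 → posterior Beta(18/5, 19/5)
obs 5: x=0 → posterior Beta(18/5, 24/5)
obs 6: x=1 → posterior Beta(23/5, 24/5)
obs 7: x=0 → posterior Beta(23/5, 29/5)
obs 8: x=0 → posterior Beta(23/5, 34/5)
obs 9: x=1 → posterior Beta(28/5, 34/5)
obs 10: x=1 → posterior Beta(33/5, 34/5)
obs 11: x=0 → posterior Beta(33/5, 39/5)
obs 12: x=0 → posterior Beta(33/5, 44/5)
obs 13: x=1 → posterior Beta(38/5, 44/5)
obs 14: x=1 → posterior Beta(43/5, 44/5)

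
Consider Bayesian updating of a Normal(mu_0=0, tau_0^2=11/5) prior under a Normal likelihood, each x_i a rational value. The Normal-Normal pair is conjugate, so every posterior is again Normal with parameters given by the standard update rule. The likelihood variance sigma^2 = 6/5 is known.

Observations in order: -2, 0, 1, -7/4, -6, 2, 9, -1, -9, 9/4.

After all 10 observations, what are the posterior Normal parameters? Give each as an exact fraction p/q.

obs 1: x=-2 → posterior Normal(-22/17, 66/85)
obs 2: x=0 → posterior Normal(-11/14, 33/70)
obs 3: x=1 → posterior Normal(-11/39, 22/65)
obs 4: x=-7/4 → posterior Normal(-121/200, 33/125)
obs 5: x=-6 → posterior Normal(-385/244, 66/305)
obs 6: x=2 → posterior Normal(-33/32, 11/60)
obs 7: x=9 → posterior Normal(99/332, 66/415)
obs 8: x=-1 → posterior Normal(55/376, 33/235)
obs 9: x=-9 → posterior Normal(-341/420, 22/175)
obs 10: x=9/4 → posterior Normal(-121/232, 33/290)

mu_0=-121/232, tau_0^2=33/290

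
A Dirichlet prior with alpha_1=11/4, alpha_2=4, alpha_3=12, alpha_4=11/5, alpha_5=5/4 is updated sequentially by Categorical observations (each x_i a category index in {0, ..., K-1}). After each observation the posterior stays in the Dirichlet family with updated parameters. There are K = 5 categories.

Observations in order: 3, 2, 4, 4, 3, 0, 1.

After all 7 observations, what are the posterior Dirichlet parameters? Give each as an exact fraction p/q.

obs 1: x=3 → posterior Dirichlet(11/4, 4, 12, 16/5, 5/4)
obs 2: x=2 → posterior Dirichlet(11/4, 4, 13, 16/5, 5/4)
obs 3: x=4 → posterior Dirichlet(11/4, 4, 13, 16/5, 9/4)
obs 4: x=4 → posterior Dirichlet(11/4, 4, 13, 16/5, 13/4)
obs 5: x=3 → posterior Dirichlet(11/4, 4, 13, 21/5, 13/4)
obs 6: x=0 → posterior Dirichlet(15/4, 4, 13, 21/5, 13/4)
obs 7: x=1 → posterior Dirichlet(15/4, 5, 13, 21/5, 13/4)

alpha_1=15/4, alpha_2=5, alpha_3=13, alpha_4=21/5, alpha_5=13/4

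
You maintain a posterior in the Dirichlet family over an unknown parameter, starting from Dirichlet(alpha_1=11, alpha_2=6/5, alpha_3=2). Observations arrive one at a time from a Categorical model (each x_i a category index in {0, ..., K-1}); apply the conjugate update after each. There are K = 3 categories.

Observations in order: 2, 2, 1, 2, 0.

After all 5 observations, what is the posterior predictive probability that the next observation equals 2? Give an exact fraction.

obs 1: x=2 → posterior Dirichlet(11, 6/5, 3)
obs 2: x=2 → posterior Dirichlet(11, 6/5, 4)
obs 3: x=1 → posterior Dirichlet(11, 11/5, 4)
obs 4: x=2 → posterior Dirichlet(11, 11/5, 5)
obs 5: x=0 → posterior Dirichlet(12, 11/5, 5)

25/96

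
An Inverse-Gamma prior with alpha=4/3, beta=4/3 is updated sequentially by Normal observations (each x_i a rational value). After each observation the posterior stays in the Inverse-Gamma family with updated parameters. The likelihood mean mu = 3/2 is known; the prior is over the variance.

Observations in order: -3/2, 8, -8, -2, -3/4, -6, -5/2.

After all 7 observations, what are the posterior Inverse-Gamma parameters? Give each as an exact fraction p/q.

obs 1: x=-3/2 → posterior Inverse-Gamma(11/6, 35/6)
obs 2: x=8 → posterior Inverse-Gamma(7/3, 647/24)
obs 3: x=-8 → posterior Inverse-Gamma(17/6, 865/12)
obs 4: x=-2 → posterior Inverse-Gamma(10/3, 1877/24)
obs 5: x=-3/4 → posterior Inverse-Gamma(23/6, 7751/96)
obs 6: x=-6 → posterior Inverse-Gamma(13/3, 10451/96)
obs 7: x=-5/2 → posterior Inverse-Gamma(29/6, 11219/96)

alpha=29/6, beta=11219/96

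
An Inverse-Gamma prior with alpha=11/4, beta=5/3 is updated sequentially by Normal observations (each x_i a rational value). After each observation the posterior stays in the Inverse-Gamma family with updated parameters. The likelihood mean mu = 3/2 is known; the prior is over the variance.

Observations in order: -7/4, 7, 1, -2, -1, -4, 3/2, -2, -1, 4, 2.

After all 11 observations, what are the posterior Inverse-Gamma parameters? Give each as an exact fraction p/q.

alpha=33/4, beta=5671/96

obs 1: x=-7/4 → posterior Inverse-Gamma(13/4, 667/96)
obs 2: x=7 → posterior Inverse-Gamma(15/4, 2119/96)
obs 3: x=1 → posterior Inverse-Gamma(17/4, 2131/96)
obs 4: x=-2 → posterior Inverse-Gamma(19/4, 2719/96)
obs 5: x=-1 → posterior Inverse-Gamma(21/4, 3019/96)
obs 6: x=-4 → posterior Inverse-Gamma(23/4, 4471/96)
obs 7: x=3/2 → posterior Inverse-Gamma(25/4, 4471/96)
obs 8: x=-2 → posterior Inverse-Gamma(27/4, 5059/96)
obs 9: x=-1 → posterior Inverse-Gamma(29/4, 5359/96)
obs 10: x=4 → posterior Inverse-Gamma(31/4, 5659/96)
obs 11: x=2 → posterior Inverse-Gamma(33/4, 5671/96)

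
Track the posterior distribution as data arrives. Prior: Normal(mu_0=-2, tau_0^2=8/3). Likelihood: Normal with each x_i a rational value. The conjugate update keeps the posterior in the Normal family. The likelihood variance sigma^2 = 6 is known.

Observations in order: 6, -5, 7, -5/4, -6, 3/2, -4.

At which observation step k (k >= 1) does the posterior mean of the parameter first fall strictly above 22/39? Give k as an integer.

k = 3

obs 1: x=6 → posterior Normal(6/13, 24/13)
obs 2: x=-5 → posterior Normal(-14/17, 24/17)
obs 3: x=7 → posterior Normal(2/3, 8/7)
obs 4: x=-5/4 → posterior Normal(9/25, 24/25)
obs 5: x=-6 → posterior Normal(-15/29, 24/29)
obs 6: x=3/2 → posterior Normal(-3/11, 8/11)
obs 7: x=-4 → posterior Normal(-25/37, 24/37)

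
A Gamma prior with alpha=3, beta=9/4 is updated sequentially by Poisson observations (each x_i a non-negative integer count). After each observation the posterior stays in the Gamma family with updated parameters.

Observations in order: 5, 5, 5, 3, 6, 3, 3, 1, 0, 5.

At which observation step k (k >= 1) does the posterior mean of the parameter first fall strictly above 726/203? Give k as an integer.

obs 1: x=5 → posterior Gamma(8, 13/4)
obs 2: x=5 → posterior Gamma(13, 17/4)
obs 3: x=5 → posterior Gamma(18, 21/4)
obs 4: x=3 → posterior Gamma(21, 25/4)
obs 5: x=6 → posterior Gamma(27, 29/4)
obs 6: x=3 → posterior Gamma(30, 33/4)
obs 7: x=3 → posterior Gamma(33, 37/4)
obs 8: x=1 → posterior Gamma(34, 41/4)
obs 9: x=0 → posterior Gamma(34, 45/4)
obs 10: x=5 → posterior Gamma(39, 49/4)

k = 5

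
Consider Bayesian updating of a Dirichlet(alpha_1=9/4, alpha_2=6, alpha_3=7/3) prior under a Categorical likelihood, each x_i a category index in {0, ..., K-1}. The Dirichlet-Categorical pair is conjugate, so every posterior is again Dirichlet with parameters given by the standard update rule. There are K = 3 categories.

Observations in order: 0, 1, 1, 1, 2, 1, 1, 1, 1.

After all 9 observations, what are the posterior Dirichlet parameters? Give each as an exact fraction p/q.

obs 1: x=0 → posterior Dirichlet(13/4, 6, 7/3)
obs 2: x=1 → posterior Dirichlet(13/4, 7, 7/3)
obs 3: x=1 → posterior Dirichlet(13/4, 8, 7/3)
obs 4: x=1 → posterior Dirichlet(13/4, 9, 7/3)
obs 5: x=2 → posterior Dirichlet(13/4, 9, 10/3)
obs 6: x=1 → posterior Dirichlet(13/4, 10, 10/3)
obs 7: x=1 → posterior Dirichlet(13/4, 11, 10/3)
obs 8: x=1 → posterior Dirichlet(13/4, 12, 10/3)
obs 9: x=1 → posterior Dirichlet(13/4, 13, 10/3)

alpha_1=13/4, alpha_2=13, alpha_3=10/3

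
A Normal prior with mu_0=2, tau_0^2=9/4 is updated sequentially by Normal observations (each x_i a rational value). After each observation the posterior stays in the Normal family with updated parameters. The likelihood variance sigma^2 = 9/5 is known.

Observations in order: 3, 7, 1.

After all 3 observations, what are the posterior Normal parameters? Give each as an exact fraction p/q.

obs 1: x=3 → posterior Normal(23/9, 1)
obs 2: x=7 → posterior Normal(29/7, 9/14)
obs 3: x=1 → posterior Normal(63/19, 9/19)

mu_0=63/19, tau_0^2=9/19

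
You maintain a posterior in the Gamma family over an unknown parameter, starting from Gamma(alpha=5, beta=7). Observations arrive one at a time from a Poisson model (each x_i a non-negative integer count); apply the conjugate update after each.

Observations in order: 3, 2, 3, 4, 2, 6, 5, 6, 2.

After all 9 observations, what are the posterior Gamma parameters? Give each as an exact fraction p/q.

obs 1: x=3 → posterior Gamma(8, 8)
obs 2: x=2 → posterior Gamma(10, 9)
obs 3: x=3 → posterior Gamma(13, 10)
obs 4: x=4 → posterior Gamma(17, 11)
obs 5: x=2 → posterior Gamma(19, 12)
obs 6: x=6 → posterior Gamma(25, 13)
obs 7: x=5 → posterior Gamma(30, 14)
obs 8: x=6 → posterior Gamma(36, 15)
obs 9: x=2 → posterior Gamma(38, 16)

alpha=38, beta=16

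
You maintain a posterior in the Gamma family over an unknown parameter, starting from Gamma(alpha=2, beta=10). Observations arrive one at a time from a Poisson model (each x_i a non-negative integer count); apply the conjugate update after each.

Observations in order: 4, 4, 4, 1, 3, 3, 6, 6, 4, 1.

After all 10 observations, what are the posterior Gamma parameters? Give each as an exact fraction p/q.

alpha=38, beta=20

obs 1: x=4 → posterior Gamma(6, 11)
obs 2: x=4 → posterior Gamma(10, 12)
obs 3: x=4 → posterior Gamma(14, 13)
obs 4: x=1 → posterior Gamma(15, 14)
obs 5: x=3 → posterior Gamma(18, 15)
obs 6: x=3 → posterior Gamma(21, 16)
obs 7: x=6 → posterior Gamma(27, 17)
obs 8: x=6 → posterior Gamma(33, 18)
obs 9: x=4 → posterior Gamma(37, 19)
obs 10: x=1 → posterior Gamma(38, 20)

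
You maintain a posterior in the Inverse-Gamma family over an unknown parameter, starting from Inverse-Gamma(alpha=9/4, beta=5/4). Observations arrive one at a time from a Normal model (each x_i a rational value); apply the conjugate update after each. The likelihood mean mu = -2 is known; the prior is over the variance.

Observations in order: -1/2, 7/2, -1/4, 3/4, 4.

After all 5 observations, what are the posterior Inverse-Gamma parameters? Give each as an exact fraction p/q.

obs 1: x=-1/2 → posterior Inverse-Gamma(11/4, 19/8)
obs 2: x=7/2 → posterior Inverse-Gamma(13/4, 35/2)
obs 3: x=-1/4 → posterior Inverse-Gamma(15/4, 609/32)
obs 4: x=3/4 → posterior Inverse-Gamma(17/4, 365/16)
obs 5: x=4 → posterior Inverse-Gamma(19/4, 653/16)

alpha=19/4, beta=653/16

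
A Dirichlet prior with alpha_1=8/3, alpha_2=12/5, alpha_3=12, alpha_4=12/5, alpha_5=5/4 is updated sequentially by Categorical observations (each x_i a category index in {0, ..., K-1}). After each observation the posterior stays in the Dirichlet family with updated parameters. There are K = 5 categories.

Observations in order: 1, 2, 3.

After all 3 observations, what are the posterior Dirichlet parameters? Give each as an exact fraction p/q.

obs 1: x=1 → posterior Dirichlet(8/3, 17/5, 12, 12/5, 5/4)
obs 2: x=2 → posterior Dirichlet(8/3, 17/5, 13, 12/5, 5/4)
obs 3: x=3 → posterior Dirichlet(8/3, 17/5, 13, 17/5, 5/4)

alpha_1=8/3, alpha_2=17/5, alpha_3=13, alpha_4=17/5, alpha_5=5/4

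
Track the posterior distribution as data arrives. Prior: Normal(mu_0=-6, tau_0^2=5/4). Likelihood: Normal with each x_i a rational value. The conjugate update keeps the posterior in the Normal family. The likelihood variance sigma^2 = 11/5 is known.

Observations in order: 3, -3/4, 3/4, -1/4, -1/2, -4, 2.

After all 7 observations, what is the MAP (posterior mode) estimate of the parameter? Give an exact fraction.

-1031/876

obs 1: x=3 → posterior Normal(-63/23, 55/69)
obs 2: x=-3/4 → posterior Normal(-831/376, 55/94)
obs 3: x=3/4 → posterior Normal(-27/17, 55/119)
obs 4: x=-1/4 → posterior Normal(-781/576, 55/144)
obs 5: x=-1/2 → posterior Normal(-831/676, 55/169)
obs 6: x=-4 → posterior Normal(-1231/776, 55/194)
obs 7: x=2 → posterior Normal(-1031/876, 55/219)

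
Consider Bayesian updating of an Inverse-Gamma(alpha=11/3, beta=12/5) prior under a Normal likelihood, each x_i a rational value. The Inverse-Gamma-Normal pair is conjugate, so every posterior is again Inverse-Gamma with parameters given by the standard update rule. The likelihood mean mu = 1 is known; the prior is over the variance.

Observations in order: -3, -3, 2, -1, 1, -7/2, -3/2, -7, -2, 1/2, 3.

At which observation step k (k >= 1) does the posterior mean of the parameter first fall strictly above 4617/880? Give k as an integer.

obs 1: x=-3 → posterior Inverse-Gamma(25/6, 52/5)
obs 2: x=-3 → posterior Inverse-Gamma(14/3, 92/5)
obs 3: x=2 → posterior Inverse-Gamma(31/6, 189/10)
obs 4: x=-1 → posterior Inverse-Gamma(17/3, 209/10)
obs 5: x=1 → posterior Inverse-Gamma(37/6, 209/10)
obs 6: x=-7/2 → posterior Inverse-Gamma(20/3, 1241/40)
obs 7: x=-3/2 → posterior Inverse-Gamma(43/6, 683/20)
obs 8: x=-7 → posterior Inverse-Gamma(23/3, 1323/20)
obs 9: x=-2 → posterior Inverse-Gamma(49/6, 1413/20)
obs 10: x=1/2 → posterior Inverse-Gamma(26/3, 2831/40)
obs 11: x=3 → posterior Inverse-Gamma(55/6, 2911/40)

k = 6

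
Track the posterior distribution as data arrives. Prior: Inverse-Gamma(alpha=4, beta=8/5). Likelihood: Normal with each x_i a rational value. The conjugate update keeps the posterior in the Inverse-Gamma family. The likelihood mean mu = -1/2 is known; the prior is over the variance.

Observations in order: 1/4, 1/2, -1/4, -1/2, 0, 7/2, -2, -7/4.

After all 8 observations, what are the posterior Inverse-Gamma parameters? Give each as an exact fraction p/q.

obs 1: x=1/4 → posterior Inverse-Gamma(9/2, 301/160)
obs 2: x=1/2 → posterior Inverse-Gamma(5, 381/160)
obs 3: x=-1/4 → posterior Inverse-Gamma(11/2, 193/80)
obs 4: x=-1/2 → posterior Inverse-Gamma(6, 193/80)
obs 5: x=0 → posterior Inverse-Gamma(13/2, 203/80)
obs 6: x=7/2 → posterior Inverse-Gamma(7, 843/80)
obs 7: x=-2 → posterior Inverse-Gamma(15/2, 933/80)
obs 8: x=-7/4 → posterior Inverse-Gamma(8, 1991/160)

alpha=8, beta=1991/160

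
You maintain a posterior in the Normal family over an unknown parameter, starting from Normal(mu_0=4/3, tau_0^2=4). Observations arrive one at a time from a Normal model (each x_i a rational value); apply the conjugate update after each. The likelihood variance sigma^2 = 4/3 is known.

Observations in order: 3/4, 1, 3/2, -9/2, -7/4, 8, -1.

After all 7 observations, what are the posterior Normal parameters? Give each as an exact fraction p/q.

mu_0=20/33, tau_0^2=2/11

obs 1: x=3/4 → posterior Normal(43/48, 1)
obs 2: x=1 → posterior Normal(79/84, 4/7)
obs 3: x=3/2 → posterior Normal(133/120, 2/5)
obs 4: x=-9/2 → posterior Normal(-29/156, 4/13)
obs 5: x=-7/4 → posterior Normal(-23/48, 1/4)
obs 6: x=8 → posterior Normal(49/57, 4/19)
obs 7: x=-1 → posterior Normal(20/33, 2/11)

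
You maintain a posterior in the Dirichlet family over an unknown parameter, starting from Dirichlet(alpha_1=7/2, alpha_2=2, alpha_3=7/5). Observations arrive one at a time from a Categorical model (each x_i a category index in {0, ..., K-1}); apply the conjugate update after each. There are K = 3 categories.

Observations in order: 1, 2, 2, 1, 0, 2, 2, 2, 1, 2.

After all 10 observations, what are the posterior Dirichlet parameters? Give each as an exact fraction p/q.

alpha_1=9/2, alpha_2=5, alpha_3=37/5

obs 1: x=1 → posterior Dirichlet(7/2, 3, 7/5)
obs 2: x=2 → posterior Dirichlet(7/2, 3, 12/5)
obs 3: x=2 → posterior Dirichlet(7/2, 3, 17/5)
obs 4: x=1 → posterior Dirichlet(7/2, 4, 17/5)
obs 5: x=0 → posterior Dirichlet(9/2, 4, 17/5)
obs 6: x=2 → posterior Dirichlet(9/2, 4, 22/5)
obs 7: x=2 → posterior Dirichlet(9/2, 4, 27/5)
obs 8: x=2 → posterior Dirichlet(9/2, 4, 32/5)
obs 9: x=1 → posterior Dirichlet(9/2, 5, 32/5)
obs 10: x=2 → posterior Dirichlet(9/2, 5, 37/5)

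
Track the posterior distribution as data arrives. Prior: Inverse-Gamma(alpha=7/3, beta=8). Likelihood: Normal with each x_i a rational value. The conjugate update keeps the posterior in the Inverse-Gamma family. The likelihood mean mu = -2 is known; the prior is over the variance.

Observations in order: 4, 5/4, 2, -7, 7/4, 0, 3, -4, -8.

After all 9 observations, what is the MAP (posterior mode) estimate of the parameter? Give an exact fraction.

4479/376

obs 1: x=4 → posterior Inverse-Gamma(17/6, 26)
obs 2: x=5/4 → posterior Inverse-Gamma(10/3, 1001/32)
obs 3: x=2 → posterior Inverse-Gamma(23/6, 1257/32)
obs 4: x=-7 → posterior Inverse-Gamma(13/3, 1657/32)
obs 5: x=7/4 → posterior Inverse-Gamma(29/6, 941/16)
obs 6: x=0 → posterior Inverse-Gamma(16/3, 973/16)
obs 7: x=3 → posterior Inverse-Gamma(35/6, 1173/16)
obs 8: x=-4 → posterior Inverse-Gamma(19/3, 1205/16)
obs 9: x=-8 → posterior Inverse-Gamma(41/6, 1493/16)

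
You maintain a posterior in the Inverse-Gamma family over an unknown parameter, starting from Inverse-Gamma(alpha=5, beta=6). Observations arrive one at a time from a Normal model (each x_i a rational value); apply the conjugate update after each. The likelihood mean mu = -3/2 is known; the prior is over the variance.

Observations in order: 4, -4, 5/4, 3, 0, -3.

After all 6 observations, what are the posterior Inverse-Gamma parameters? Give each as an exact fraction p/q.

obs 1: x=4 → posterior Inverse-Gamma(11/2, 169/8)
obs 2: x=-4 → posterior Inverse-Gamma(6, 97/4)
obs 3: x=5/4 → posterior Inverse-Gamma(13/2, 897/32)
obs 4: x=3 → posterior Inverse-Gamma(7, 1221/32)
obs 5: x=0 → posterior Inverse-Gamma(15/2, 1257/32)
obs 6: x=-3 → posterior Inverse-Gamma(8, 1293/32)

alpha=8, beta=1293/32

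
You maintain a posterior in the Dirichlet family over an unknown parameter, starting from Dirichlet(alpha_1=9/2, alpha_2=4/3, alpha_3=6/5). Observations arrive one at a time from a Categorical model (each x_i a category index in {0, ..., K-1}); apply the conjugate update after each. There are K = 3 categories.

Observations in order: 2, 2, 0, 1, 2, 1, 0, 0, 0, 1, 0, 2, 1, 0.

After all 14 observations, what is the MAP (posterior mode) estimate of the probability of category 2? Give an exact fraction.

obs 1: x=2 → posterior Dirichlet(9/2, 4/3, 11/5)
obs 2: x=2 → posterior Dirichlet(9/2, 4/3, 16/5)
obs 3: x=0 → posterior Dirichlet(11/2, 4/3, 16/5)
obs 4: x=1 → posterior Dirichlet(11/2, 7/3, 16/5)
obs 5: x=2 → posterior Dirichlet(11/2, 7/3, 21/5)
obs 6: x=1 → posterior Dirichlet(11/2, 10/3, 21/5)
obs 7: x=0 → posterior Dirichlet(13/2, 10/3, 21/5)
obs 8: x=0 → posterior Dirichlet(15/2, 10/3, 21/5)
obs 9: x=0 → posterior Dirichlet(17/2, 10/3, 21/5)
obs 10: x=1 → posterior Dirichlet(17/2, 13/3, 21/5)
obs 11: x=0 → posterior Dirichlet(19/2, 13/3, 21/5)
obs 12: x=2 → posterior Dirichlet(19/2, 13/3, 26/5)
obs 13: x=1 → posterior Dirichlet(19/2, 16/3, 26/5)
obs 14: x=0 → posterior Dirichlet(21/2, 16/3, 26/5)

126/541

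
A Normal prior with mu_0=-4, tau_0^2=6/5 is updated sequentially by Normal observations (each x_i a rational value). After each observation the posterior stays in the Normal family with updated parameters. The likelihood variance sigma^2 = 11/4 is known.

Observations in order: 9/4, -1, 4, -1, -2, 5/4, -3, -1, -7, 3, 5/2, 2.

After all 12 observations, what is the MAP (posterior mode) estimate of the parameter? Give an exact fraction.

-220/343

obs 1: x=9/4 → posterior Normal(-166/79, 66/79)
obs 2: x=-1 → posterior Normal(-190/103, 66/103)
obs 3: x=4 → posterior Normal(-94/127, 66/127)
obs 4: x=-1 → posterior Normal(-118/151, 66/151)
obs 5: x=-2 → posterior Normal(-166/175, 66/175)
obs 6: x=5/4 → posterior Normal(-136/199, 66/199)
obs 7: x=-3 → posterior Normal(-208/223, 66/223)
obs 8: x=-1 → posterior Normal(-232/247, 66/247)
obs 9: x=-7 → posterior Normal(-400/271, 66/271)
obs 10: x=3 → posterior Normal(-328/295, 66/295)
obs 11: x=5/2 → posterior Normal(-268/319, 6/29)
obs 12: x=2 → posterior Normal(-220/343, 66/343)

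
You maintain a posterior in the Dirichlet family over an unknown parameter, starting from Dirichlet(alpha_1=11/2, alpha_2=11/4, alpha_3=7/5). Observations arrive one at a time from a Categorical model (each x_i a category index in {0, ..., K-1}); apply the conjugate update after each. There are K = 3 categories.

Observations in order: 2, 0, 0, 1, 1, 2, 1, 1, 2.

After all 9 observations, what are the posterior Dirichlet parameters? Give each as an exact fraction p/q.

alpha_1=15/2, alpha_2=27/4, alpha_3=22/5

obs 1: x=2 → posterior Dirichlet(11/2, 11/4, 12/5)
obs 2: x=0 → posterior Dirichlet(13/2, 11/4, 12/5)
obs 3: x=0 → posterior Dirichlet(15/2, 11/4, 12/5)
obs 4: x=1 → posterior Dirichlet(15/2, 15/4, 12/5)
obs 5: x=1 → posterior Dirichlet(15/2, 19/4, 12/5)
obs 6: x=2 → posterior Dirichlet(15/2, 19/4, 17/5)
obs 7: x=1 → posterior Dirichlet(15/2, 23/4, 17/5)
obs 8: x=1 → posterior Dirichlet(15/2, 27/4, 17/5)
obs 9: x=2 → posterior Dirichlet(15/2, 27/4, 22/5)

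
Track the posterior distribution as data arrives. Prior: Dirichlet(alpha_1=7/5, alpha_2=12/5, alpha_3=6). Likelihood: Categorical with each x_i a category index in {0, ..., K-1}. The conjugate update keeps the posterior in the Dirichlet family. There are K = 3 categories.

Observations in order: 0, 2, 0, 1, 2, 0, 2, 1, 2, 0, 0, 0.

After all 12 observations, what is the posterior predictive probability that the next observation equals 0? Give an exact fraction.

37/109

obs 1: x=0 → posterior Dirichlet(12/5, 12/5, 6)
obs 2: x=2 → posterior Dirichlet(12/5, 12/5, 7)
obs 3: x=0 → posterior Dirichlet(17/5, 12/5, 7)
obs 4: x=1 → posterior Dirichlet(17/5, 17/5, 7)
obs 5: x=2 → posterior Dirichlet(17/5, 17/5, 8)
obs 6: x=0 → posterior Dirichlet(22/5, 17/5, 8)
obs 7: x=2 → posterior Dirichlet(22/5, 17/5, 9)
obs 8: x=1 → posterior Dirichlet(22/5, 22/5, 9)
obs 9: x=2 → posterior Dirichlet(22/5, 22/5, 10)
obs 10: x=0 → posterior Dirichlet(27/5, 22/5, 10)
obs 11: x=0 → posterior Dirichlet(32/5, 22/5, 10)
obs 12: x=0 → posterior Dirichlet(37/5, 22/5, 10)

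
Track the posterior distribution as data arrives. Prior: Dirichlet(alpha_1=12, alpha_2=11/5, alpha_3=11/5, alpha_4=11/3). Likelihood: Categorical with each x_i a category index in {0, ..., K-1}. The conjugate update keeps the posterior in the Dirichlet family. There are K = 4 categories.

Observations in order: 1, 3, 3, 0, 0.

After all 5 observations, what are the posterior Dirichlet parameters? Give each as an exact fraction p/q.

obs 1: x=1 → posterior Dirichlet(12, 16/5, 11/5, 11/3)
obs 2: x=3 → posterior Dirichlet(12, 16/5, 11/5, 14/3)
obs 3: x=3 → posterior Dirichlet(12, 16/5, 11/5, 17/3)
obs 4: x=0 → posterior Dirichlet(13, 16/5, 11/5, 17/3)
obs 5: x=0 → posterior Dirichlet(14, 16/5, 11/5, 17/3)

alpha_1=14, alpha_2=16/5, alpha_3=11/5, alpha_4=17/3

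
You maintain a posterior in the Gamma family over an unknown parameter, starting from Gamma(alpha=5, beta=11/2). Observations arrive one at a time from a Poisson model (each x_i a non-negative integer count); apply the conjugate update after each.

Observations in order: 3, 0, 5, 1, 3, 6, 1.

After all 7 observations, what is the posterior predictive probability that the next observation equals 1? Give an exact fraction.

56843418860808014869689941406250000/202755595904452569706561330872953769

obs 1: x=3 → posterior Gamma(8, 13/2)
obs 2: x=0 → posterior Gamma(8, 15/2)
obs 3: x=5 → posterior Gamma(13, 17/2)
obs 4: x=1 → posterior Gamma(14, 19/2)
obs 5: x=3 → posterior Gamma(17, 21/2)
obs 6: x=6 → posterior Gamma(23, 23/2)
obs 7: x=1 → posterior Gamma(24, 25/2)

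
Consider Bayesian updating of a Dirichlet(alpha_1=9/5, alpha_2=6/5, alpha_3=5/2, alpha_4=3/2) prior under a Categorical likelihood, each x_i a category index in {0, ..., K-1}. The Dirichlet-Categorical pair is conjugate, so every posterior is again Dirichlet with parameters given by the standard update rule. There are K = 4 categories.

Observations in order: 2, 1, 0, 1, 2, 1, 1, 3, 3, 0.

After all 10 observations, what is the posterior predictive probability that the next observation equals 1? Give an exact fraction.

obs 1: x=2 → posterior Dirichlet(9/5, 6/5, 7/2, 3/2)
obs 2: x=1 → posterior Dirichlet(9/5, 11/5, 7/2, 3/2)
obs 3: x=0 → posterior Dirichlet(14/5, 11/5, 7/2, 3/2)
obs 4: x=1 → posterior Dirichlet(14/5, 16/5, 7/2, 3/2)
obs 5: x=2 → posterior Dirichlet(14/5, 16/5, 9/2, 3/2)
obs 6: x=1 → posterior Dirichlet(14/5, 21/5, 9/2, 3/2)
obs 7: x=1 → posterior Dirichlet(14/5, 26/5, 9/2, 3/2)
obs 8: x=3 → posterior Dirichlet(14/5, 26/5, 9/2, 5/2)
obs 9: x=3 → posterior Dirichlet(14/5, 26/5, 9/2, 7/2)
obs 10: x=0 → posterior Dirichlet(19/5, 26/5, 9/2, 7/2)

26/85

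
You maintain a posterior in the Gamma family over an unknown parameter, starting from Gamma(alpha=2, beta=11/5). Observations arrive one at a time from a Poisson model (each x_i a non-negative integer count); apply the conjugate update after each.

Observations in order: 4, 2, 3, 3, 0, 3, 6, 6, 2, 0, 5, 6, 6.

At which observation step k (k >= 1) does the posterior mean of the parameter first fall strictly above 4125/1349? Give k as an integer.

obs 1: x=4 → posterior Gamma(6, 16/5)
obs 2: x=2 → posterior Gamma(8, 21/5)
obs 3: x=3 → posterior Gamma(11, 26/5)
obs 4: x=3 → posterior Gamma(14, 31/5)
obs 5: x=0 → posterior Gamma(14, 36/5)
obs 6: x=3 → posterior Gamma(17, 41/5)
obs 7: x=6 → posterior Gamma(23, 46/5)
obs 8: x=6 → posterior Gamma(29, 51/5)
obs 9: x=2 → posterior Gamma(31, 56/5)
obs 10: x=0 → posterior Gamma(31, 61/5)
obs 11: x=5 → posterior Gamma(36, 66/5)
obs 12: x=6 → posterior Gamma(42, 71/5)
obs 13: x=6 → posterior Gamma(48, 76/5)

k = 13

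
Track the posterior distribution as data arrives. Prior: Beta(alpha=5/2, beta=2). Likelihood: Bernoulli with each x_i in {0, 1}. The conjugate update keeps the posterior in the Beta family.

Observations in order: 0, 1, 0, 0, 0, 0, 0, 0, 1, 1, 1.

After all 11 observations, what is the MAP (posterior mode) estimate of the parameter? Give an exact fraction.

11/27

obs 1: x=0 → posterior Beta(5/2, 3)
obs 2: x=1 → posterior Beta(7/2, 3)
obs 3: x=0 → posterior Beta(7/2, 4)
obs 4: x=0 → posterior Beta(7/2, 5)
obs 5: x=0 → posterior Beta(7/2, 6)
obs 6: x=0 → posterior Beta(7/2, 7)
obs 7: x=0 → posterior Beta(7/2, 8)
obs 8: x=0 → posterior Beta(7/2, 9)
obs 9: x=1 → posterior Beta(9/2, 9)
obs 10: x=1 → posterior Beta(11/2, 9)
obs 11: x=1 → posterior Beta(13/2, 9)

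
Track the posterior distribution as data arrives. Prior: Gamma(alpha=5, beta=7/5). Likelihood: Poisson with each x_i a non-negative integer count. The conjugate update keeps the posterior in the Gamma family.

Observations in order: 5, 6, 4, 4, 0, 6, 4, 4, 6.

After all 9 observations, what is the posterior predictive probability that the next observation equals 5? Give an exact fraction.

1898171740219862743727756337429434530894237925268613371854050869683171468561612800000/12123427468061703178253297277923016887944272350334445976890013570973031269006316922673

obs 1: x=5 → posterior Gamma(10, 12/5)
obs 2: x=6 → posterior Gamma(16, 17/5)
obs 3: x=4 → posterior Gamma(20, 22/5)
obs 4: x=4 → posterior Gamma(24, 27/5)
obs 5: x=0 → posterior Gamma(24, 32/5)
obs 6: x=6 → posterior Gamma(30, 37/5)
obs 7: x=4 → posterior Gamma(34, 42/5)
obs 8: x=4 → posterior Gamma(38, 47/5)
obs 9: x=6 → posterior Gamma(44, 52/5)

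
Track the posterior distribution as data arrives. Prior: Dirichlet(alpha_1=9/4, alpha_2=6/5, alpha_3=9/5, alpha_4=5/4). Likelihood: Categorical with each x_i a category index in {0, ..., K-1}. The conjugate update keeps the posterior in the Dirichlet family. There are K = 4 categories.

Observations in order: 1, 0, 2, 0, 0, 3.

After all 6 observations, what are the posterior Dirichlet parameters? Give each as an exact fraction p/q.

obs 1: x=1 → posterior Dirichlet(9/4, 11/5, 9/5, 5/4)
obs 2: x=0 → posterior Dirichlet(13/4, 11/5, 9/5, 5/4)
obs 3: x=2 → posterior Dirichlet(13/4, 11/5, 14/5, 5/4)
obs 4: x=0 → posterior Dirichlet(17/4, 11/5, 14/5, 5/4)
obs 5: x=0 → posterior Dirichlet(21/4, 11/5, 14/5, 5/4)
obs 6: x=3 → posterior Dirichlet(21/4, 11/5, 14/5, 9/4)

alpha_1=21/4, alpha_2=11/5, alpha_3=14/5, alpha_4=9/4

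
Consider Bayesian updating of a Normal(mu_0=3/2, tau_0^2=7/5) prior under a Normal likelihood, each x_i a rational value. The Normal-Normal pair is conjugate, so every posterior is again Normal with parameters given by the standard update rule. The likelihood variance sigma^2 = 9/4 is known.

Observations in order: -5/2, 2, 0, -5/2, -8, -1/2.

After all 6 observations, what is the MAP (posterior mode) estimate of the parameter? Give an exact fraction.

obs 1: x=-5/2 → posterior Normal(-5/146, 63/73)
obs 2: x=2 → posterior Normal(107/202, 63/101)
obs 3: x=0 → posterior Normal(107/258, 21/43)
obs 4: x=-5/2 → posterior Normal(-33/314, 63/157)
obs 5: x=-8 → posterior Normal(-13/10, 63/185)
obs 6: x=-1/2 → posterior Normal(-509/426, 21/71)

-509/426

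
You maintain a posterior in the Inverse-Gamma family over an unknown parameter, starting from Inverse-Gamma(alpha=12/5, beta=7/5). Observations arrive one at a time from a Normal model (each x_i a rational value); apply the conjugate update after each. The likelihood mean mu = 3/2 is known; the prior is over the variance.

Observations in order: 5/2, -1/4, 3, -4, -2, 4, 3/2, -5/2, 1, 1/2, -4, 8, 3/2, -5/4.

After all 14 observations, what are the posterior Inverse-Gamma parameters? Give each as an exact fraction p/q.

obs 1: x=5/2 → posterior Inverse-Gamma(29/10, 19/10)
obs 2: x=-1/4 → posterior Inverse-Gamma(17/5, 549/160)
obs 3: x=3 → posterior Inverse-Gamma(39/10, 729/160)
obs 4: x=-4 → posterior Inverse-Gamma(22/5, 3149/160)
obs 5: x=-2 → posterior Inverse-Gamma(49/10, 4129/160)
obs 6: x=4 → posterior Inverse-Gamma(27/5, 4629/160)
obs 7: x=3/2 → posterior Inverse-Gamma(59/10, 4629/160)
obs 8: x=-5/2 → posterior Inverse-Gamma(32/5, 5909/160)
obs 9: x=1 → posterior Inverse-Gamma(69/10, 5929/160)
obs 10: x=1/2 → posterior Inverse-Gamma(37/5, 6009/160)
obs 11: x=-4 → posterior Inverse-Gamma(79/10, 8429/160)
obs 12: x=8 → posterior Inverse-Gamma(42/5, 11809/160)
obs 13: x=3/2 → posterior Inverse-Gamma(89/10, 11809/160)
obs 14: x=-5/4 → posterior Inverse-Gamma(47/5, 6207/80)

alpha=47/5, beta=6207/80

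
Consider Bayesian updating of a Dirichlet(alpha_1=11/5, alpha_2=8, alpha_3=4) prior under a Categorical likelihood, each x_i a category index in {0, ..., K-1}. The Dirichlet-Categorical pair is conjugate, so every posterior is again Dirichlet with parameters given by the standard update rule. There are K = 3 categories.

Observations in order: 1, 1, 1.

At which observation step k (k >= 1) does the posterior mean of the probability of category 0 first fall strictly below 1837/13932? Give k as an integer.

k = 3

obs 1: x=1 → posterior Dirichlet(11/5, 9, 4)
obs 2: x=1 → posterior Dirichlet(11/5, 10, 4)
obs 3: x=1 → posterior Dirichlet(11/5, 11, 4)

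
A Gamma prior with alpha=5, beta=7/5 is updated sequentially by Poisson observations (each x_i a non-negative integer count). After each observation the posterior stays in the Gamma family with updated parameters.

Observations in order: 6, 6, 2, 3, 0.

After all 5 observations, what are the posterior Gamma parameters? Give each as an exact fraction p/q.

obs 1: x=6 → posterior Gamma(11, 12/5)
obs 2: x=6 → posterior Gamma(17, 17/5)
obs 3: x=2 → posterior Gamma(19, 22/5)
obs 4: x=3 → posterior Gamma(22, 27/5)
obs 5: x=0 → posterior Gamma(22, 32/5)

alpha=22, beta=32/5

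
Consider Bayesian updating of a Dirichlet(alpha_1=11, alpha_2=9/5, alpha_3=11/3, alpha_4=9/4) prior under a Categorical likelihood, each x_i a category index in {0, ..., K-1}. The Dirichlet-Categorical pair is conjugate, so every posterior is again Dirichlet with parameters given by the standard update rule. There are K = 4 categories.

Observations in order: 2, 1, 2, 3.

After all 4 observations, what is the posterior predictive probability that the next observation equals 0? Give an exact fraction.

660/1363

obs 1: x=2 → posterior Dirichlet(11, 9/5, 14/3, 9/4)
obs 2: x=1 → posterior Dirichlet(11, 14/5, 14/3, 9/4)
obs 3: x=2 → posterior Dirichlet(11, 14/5, 17/3, 9/4)
obs 4: x=3 → posterior Dirichlet(11, 14/5, 17/3, 13/4)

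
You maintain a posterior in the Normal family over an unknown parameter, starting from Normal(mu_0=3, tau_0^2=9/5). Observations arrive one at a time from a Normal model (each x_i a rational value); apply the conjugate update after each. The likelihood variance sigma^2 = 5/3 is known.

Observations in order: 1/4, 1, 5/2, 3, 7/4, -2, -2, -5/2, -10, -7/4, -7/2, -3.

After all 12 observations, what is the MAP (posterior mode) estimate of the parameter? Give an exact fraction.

-1455/1396

obs 1: x=1/4 → posterior Normal(327/208, 45/52)
obs 2: x=1 → posterior Normal(435/316, 45/79)
obs 3: x=5/2 → posterior Normal(705/424, 45/106)
obs 4: x=3 → posterior Normal(147/76, 45/133)
obs 5: x=7/4 → posterior Normal(609/320, 9/32)
obs 6: x=-2 → posterior Normal(501/374, 45/187)
obs 7: x=-2 → posterior Normal(393/428, 45/214)
obs 8: x=-5/2 → posterior Normal(129/241, 45/241)
obs 9: x=-10 → posterior Normal(-141/268, 45/268)
obs 10: x=-7/4 → posterior Normal(-753/1180, 9/59)
obs 11: x=-7/2 → posterior Normal(-1131/1288, 45/322)
obs 12: x=-3 → posterior Normal(-1455/1396, 45/349)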